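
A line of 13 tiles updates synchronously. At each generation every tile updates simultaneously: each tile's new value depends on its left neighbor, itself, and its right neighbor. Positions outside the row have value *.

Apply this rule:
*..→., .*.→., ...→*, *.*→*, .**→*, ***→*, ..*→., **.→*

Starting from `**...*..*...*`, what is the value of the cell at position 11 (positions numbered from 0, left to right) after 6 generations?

*

**.*......*.*
***..****..**
***..****..**  (fixed point — unchanged through generation 6)
position 11 holds *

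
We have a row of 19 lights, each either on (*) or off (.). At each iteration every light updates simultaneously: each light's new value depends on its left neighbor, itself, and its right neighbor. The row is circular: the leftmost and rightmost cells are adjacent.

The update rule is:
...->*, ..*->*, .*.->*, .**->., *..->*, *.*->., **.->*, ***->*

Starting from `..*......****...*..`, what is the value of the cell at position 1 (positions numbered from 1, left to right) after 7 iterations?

*********.*********
*********..********
***********.*******
***********..******
*************.*****
*************..****
***************.***
position 1 holds *

*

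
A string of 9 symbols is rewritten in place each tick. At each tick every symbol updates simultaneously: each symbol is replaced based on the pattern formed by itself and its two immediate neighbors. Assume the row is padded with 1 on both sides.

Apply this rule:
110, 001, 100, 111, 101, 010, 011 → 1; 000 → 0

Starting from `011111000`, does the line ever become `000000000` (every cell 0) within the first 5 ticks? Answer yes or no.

tick 1: 111111101
tick 2: 111111111
tick 3: 111111111  (fixed point — unchanged through tick 5)
tick 5 is 111111111, still not uniform 0

no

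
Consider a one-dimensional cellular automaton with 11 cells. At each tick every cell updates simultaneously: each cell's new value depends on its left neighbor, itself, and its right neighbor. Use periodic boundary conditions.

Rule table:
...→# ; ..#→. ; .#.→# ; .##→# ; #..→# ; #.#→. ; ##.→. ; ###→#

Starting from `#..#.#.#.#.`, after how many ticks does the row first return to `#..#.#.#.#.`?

2

##.#.#.#.#.
#..#.#.#.#.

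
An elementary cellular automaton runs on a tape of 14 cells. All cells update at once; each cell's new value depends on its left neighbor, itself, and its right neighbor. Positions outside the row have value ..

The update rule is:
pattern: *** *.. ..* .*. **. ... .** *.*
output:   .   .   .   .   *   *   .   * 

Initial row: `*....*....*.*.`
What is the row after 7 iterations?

..**...**..*..
*..*.*..*....*
....*.....**..
***...***..*.*
..*.*...*...*.
*..*..*...*...
........*...**

........*...**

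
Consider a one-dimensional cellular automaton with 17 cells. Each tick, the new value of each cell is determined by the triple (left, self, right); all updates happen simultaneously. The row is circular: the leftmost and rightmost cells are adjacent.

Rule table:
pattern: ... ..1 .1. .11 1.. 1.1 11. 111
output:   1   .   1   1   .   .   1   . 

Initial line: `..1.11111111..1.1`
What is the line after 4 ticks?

..1.1.1..1.1..1.1

..1.1......1..1.1
..1.1.1111.1..1.1
..1.1.1..1.1..1.1
..1.1.1..1.1..1.1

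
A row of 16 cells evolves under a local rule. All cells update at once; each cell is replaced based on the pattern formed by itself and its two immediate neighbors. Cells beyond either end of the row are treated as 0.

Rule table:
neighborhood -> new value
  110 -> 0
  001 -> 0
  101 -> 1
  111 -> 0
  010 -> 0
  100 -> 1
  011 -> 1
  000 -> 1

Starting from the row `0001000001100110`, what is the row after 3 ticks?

0101011001010101

1100111101010101
1010100010101010
0101011001010101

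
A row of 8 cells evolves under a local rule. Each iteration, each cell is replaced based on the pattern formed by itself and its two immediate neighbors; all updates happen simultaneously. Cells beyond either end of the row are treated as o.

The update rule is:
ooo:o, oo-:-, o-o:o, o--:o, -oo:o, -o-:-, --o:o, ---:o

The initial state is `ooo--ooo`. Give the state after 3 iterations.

-ooooooo

oo-ooooo
o-oooooo
-ooooooo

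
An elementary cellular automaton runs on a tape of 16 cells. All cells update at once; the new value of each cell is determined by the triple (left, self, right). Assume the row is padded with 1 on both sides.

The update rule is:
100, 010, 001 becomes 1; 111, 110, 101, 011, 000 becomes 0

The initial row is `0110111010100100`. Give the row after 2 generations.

1000000110000000

generation 1: 0000000010111111
generation 2: 1000000110000000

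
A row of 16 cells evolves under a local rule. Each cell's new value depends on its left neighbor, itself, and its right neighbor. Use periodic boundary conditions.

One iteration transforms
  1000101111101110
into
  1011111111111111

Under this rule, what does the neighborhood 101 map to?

1

At position 5 the neighborhood is 101; the next row has 1 there.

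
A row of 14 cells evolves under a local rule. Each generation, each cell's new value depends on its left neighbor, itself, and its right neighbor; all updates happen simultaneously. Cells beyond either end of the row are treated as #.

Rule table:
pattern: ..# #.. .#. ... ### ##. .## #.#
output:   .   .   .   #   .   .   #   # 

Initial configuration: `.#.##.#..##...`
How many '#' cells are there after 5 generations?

#.##.#...#..#.
.##.#..#.....#
##.#.....###.#
..#..###.#..##
.....#..#...#.
count of #: 3

3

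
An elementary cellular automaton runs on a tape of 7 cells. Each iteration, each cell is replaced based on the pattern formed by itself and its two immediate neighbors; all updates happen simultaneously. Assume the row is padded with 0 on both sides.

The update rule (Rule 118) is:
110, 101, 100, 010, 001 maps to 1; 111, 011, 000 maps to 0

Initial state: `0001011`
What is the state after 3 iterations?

1111001

iteration 1: 0011101
iteration 2: 0100111
iteration 3: 1111001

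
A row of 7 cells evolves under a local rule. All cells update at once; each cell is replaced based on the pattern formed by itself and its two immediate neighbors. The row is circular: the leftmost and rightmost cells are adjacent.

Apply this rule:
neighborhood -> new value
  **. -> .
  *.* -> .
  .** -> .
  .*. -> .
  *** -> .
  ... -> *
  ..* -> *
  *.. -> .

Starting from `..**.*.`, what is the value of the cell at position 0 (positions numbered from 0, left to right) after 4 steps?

**.....
...****
.**....
*...***
position 0 holds *

*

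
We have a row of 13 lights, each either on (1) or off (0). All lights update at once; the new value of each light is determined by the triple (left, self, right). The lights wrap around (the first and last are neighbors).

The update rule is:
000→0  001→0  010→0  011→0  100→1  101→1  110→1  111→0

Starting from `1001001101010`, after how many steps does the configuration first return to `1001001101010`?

0100100110101
1010010011010
0101001001101
1010100100110
0101010010011
1010101001001
1101010100100
0110101010010
0011010101001
1001101010100
0100110101010
0010011010101
1001001101010

13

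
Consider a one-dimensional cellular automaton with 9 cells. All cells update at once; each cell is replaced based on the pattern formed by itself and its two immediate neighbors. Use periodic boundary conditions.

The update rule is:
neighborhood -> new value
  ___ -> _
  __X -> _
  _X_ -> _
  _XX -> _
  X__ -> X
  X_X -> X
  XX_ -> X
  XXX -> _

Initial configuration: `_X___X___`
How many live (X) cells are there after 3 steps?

2

step 1: __X___X__
step 2: ___X___X_
step 3: ____X___X
count of X: 2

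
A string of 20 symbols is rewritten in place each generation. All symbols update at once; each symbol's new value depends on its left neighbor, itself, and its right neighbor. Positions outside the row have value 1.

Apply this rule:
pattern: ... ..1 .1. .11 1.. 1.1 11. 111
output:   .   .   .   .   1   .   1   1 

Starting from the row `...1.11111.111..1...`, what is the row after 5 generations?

11111.....1111..111.

1.....1111..111..1..
11.....1111..111..1.
111.....1111..111...
1111.....1111..111..
11111.....1111..111.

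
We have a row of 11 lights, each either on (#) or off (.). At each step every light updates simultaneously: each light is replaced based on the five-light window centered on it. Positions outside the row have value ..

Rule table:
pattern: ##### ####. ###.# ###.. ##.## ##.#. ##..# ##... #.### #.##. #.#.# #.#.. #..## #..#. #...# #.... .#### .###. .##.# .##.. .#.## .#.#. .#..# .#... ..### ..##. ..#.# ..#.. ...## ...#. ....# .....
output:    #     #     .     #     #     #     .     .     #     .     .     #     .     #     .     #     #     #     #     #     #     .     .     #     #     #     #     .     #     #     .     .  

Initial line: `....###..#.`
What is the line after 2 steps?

..####.#..#

step 1: ...####.#.#
step 2: ..####.#..#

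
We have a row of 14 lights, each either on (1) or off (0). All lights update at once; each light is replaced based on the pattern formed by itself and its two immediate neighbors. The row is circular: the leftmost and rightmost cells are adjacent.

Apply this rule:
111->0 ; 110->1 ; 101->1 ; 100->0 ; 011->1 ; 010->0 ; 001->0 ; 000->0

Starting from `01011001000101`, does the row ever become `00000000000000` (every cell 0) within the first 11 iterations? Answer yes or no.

iteration 1: 10111000000010
iteration 2: 01101000000001
iteration 3: 11110000000000
iteration 4: 10010000000000
iteration 5: 00000000000000
all cells are 0 at iteration 5

yes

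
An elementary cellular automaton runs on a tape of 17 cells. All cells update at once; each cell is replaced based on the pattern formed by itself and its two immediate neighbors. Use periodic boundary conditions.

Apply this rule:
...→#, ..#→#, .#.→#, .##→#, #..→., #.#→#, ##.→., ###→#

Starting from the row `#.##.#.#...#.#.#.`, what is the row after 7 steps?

###.####.########
##.####.#########
#.####.##########
.####.###########
####.###########.
###.###########.#
##.###########.##

##.###########.##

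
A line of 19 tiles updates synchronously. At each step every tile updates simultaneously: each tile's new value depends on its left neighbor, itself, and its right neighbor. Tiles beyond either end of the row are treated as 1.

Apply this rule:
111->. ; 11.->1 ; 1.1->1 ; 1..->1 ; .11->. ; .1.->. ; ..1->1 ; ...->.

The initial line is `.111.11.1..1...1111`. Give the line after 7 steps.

1..11.11.11.1.1....
111.11.11.11.1.1..1
..11.11.11.11.1.11.
11.11.11.11.11.1.11
.11.11.11.11.11.1..
1.11.11.11.11.11.11
11.11.11.11.11.11..

11.11.11.11.11.11..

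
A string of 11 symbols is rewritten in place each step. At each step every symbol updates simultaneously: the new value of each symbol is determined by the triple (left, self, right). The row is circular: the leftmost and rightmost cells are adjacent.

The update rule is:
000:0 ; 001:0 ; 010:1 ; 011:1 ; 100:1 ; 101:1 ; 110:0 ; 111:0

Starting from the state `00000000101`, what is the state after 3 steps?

01100000110

10000000111
01000000100
01100000110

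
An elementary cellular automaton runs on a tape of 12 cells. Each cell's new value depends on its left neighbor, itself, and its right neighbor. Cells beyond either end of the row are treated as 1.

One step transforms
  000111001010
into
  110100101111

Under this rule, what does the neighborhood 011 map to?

At position 3 the neighborhood is 011; the next row has 1 there.

1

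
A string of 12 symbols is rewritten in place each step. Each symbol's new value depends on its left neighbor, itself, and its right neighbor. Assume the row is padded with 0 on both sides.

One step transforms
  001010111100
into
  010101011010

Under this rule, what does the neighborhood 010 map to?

At position 2 the neighborhood is 010; the next row has 0 there.

0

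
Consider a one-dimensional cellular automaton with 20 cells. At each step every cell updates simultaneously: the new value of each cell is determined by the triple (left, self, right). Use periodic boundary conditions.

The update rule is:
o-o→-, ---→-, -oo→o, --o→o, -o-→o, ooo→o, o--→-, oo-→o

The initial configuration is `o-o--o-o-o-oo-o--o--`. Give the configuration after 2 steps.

o-o-oo-o-o-oo-o-oo-o

o-o-oo-o-o-oo-o-oo-o
o-o-oo-o-o-oo-o-oo-o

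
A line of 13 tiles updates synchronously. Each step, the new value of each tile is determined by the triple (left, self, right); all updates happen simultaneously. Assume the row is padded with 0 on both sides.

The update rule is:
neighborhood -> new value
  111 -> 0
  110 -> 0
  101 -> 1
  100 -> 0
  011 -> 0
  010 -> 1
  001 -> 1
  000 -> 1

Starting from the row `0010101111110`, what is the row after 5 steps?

1111111100000

step 1: 1111110000000
step 2: 0000000111111
step 3: 1111111000000
step 4: 0000000011111
step 5: 1111111100000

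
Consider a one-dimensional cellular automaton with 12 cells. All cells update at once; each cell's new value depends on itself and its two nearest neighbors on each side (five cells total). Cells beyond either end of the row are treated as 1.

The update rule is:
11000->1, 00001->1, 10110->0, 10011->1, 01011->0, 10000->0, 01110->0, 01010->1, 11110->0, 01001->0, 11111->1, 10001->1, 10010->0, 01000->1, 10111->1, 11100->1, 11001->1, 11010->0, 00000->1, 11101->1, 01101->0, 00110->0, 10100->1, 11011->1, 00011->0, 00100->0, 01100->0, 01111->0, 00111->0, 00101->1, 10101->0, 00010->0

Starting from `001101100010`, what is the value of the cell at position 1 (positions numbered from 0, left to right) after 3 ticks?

110010011010
011000100000
100110010110
position 1 holds 0

0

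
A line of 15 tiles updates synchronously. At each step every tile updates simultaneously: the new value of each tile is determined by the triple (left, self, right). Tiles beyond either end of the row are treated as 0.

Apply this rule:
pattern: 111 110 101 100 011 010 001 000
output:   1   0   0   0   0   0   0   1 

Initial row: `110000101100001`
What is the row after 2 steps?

110000111100001

000110000001100
110000111100001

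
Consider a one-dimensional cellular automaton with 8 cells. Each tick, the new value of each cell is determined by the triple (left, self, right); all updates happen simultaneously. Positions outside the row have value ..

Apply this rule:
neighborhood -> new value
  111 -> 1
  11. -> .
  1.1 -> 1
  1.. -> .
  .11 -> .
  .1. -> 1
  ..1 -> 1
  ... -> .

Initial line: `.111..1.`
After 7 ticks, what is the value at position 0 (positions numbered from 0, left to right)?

.

tick 1: 1.1..11.
tick 2: 111.1...
tick 3: .1.11...
tick 4: 111.....
tick 5: .1......
tick 6: 11......
tick 7: ........
position 0 holds .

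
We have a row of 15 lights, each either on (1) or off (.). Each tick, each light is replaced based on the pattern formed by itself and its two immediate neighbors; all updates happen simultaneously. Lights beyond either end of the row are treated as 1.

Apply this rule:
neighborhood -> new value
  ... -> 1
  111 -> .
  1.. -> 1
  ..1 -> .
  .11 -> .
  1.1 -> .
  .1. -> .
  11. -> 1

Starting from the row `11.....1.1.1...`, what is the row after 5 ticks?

11......11...1.

tick 1: .11111......11.
tick 2: .....111111..1.
tick 3: 1111......11...
tick 4: ...111111..111.
tick 5: 11......11...1.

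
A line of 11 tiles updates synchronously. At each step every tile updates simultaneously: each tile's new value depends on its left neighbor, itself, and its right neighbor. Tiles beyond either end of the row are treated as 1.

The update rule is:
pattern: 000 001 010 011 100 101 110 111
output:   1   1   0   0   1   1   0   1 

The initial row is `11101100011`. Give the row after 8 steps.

10101101010

11010011101
10101101010
01010010101
10101101010  (repeats step 2; period 2)
step 8: 10101101010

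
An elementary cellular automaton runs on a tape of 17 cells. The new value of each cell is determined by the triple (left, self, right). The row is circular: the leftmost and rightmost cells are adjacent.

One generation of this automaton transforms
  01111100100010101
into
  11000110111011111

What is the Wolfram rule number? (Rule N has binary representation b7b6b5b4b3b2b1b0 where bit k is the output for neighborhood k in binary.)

position 2: 111 → 0  (bit 7 = 0)
position 5: 110 → 1  (bit 6 = 1)
position 0: 101 → 1  (bit 5 = 1)
position 6: 100 → 1  (bit 4 = 1)
position 1: 011 → 1  (bit 3 = 1)
position 8: 010 → 1  (bit 2 = 1)
position 7: 001 → 0  (bit 1 = 0)
position 10: 000 → 1  (bit 0 = 1)
bits b7..b0 = 01111101 = 125

125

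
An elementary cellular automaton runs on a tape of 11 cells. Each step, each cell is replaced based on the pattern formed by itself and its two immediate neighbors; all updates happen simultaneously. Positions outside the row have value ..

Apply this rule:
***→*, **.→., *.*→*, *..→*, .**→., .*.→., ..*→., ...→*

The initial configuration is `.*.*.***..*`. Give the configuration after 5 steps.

*..*..*.*..

..*.*.*.*..
*..*.*.*.**
.*..*.*.*..
..*..*.*.**
*..*..*.*..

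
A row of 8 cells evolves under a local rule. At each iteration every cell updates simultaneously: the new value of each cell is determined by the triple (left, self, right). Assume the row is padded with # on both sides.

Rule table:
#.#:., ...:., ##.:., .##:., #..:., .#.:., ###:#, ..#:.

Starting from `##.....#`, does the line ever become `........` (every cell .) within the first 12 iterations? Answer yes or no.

yes

#.......
........
all cells are . at iteration 2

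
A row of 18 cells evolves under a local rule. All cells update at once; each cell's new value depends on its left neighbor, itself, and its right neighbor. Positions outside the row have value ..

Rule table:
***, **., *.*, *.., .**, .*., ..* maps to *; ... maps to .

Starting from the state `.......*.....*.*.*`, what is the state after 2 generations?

generation 1: ......***...******
generation 2: .....*****.*******

.....*****.*******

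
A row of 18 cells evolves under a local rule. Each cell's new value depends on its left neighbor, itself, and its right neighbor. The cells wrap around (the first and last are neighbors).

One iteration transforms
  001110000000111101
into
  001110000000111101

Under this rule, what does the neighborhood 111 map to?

1

At position 3 the neighborhood is 111; the next row has 1 there.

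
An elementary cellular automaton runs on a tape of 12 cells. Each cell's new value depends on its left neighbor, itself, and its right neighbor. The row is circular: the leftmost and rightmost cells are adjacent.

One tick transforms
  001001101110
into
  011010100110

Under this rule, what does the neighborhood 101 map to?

0

At position 7 the neighborhood is 101; the next row has 0 there.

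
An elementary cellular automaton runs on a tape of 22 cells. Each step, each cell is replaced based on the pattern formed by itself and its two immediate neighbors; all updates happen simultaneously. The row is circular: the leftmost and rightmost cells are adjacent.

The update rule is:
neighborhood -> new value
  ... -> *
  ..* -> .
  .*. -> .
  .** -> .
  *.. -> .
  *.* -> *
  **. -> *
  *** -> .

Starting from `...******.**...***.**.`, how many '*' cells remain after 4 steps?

**......**.*.*...**.*.
.*.****..**.*..*..**.*
*.*...*...**.......**.
.*..*...*..*.*****..**
count of *: 11

11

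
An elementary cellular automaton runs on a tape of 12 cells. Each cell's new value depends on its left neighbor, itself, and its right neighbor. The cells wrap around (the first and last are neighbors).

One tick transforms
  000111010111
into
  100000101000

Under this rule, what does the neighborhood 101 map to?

At position 6 the neighborhood is 101; the next row has 1 there.

1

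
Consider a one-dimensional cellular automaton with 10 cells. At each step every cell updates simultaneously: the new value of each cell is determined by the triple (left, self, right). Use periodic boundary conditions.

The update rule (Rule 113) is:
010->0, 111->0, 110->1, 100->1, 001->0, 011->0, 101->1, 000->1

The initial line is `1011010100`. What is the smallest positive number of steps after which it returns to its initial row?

step 1: 0101101010
step 2: 0010110101
step 3: 1001011010
step 4: 0100101101
step 5: 1010010110
step 6: 0101001011
step 7: 1010100101
step 8: 1101010010
step 9: 0110101001
step 10: 1011010100

10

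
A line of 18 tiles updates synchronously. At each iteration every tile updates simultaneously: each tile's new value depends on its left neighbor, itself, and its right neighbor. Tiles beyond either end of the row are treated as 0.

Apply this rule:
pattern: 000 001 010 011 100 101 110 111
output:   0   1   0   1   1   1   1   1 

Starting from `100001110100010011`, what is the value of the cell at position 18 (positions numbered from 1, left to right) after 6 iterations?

010011111010101111
101111111101011111
011111111110111111
111111111111111111
111111111111111111  (fixed point — unchanged through iteration 6)
position 18 holds 1

1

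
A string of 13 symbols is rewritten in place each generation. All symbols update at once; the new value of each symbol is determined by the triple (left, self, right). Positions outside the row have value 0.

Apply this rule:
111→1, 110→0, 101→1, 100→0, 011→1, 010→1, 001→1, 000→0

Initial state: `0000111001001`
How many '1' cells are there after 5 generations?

generation 1: 0001110011011
generation 2: 0011100110110
generation 3: 0111001101100
generation 4: 1110011011000
generation 5: 1100110110000
count of 1: 6

6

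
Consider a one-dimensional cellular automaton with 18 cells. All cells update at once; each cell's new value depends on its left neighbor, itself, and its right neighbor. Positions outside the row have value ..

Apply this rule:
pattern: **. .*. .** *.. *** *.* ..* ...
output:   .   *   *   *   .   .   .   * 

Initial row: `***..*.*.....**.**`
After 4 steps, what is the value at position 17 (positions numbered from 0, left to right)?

step 1: *..*.*.*****.*..*.
step 2: **.*.*.*.....**.**
step 3: *..*.*.*****.*..*.  (repeats step 1; period 2)
step 4: **.*.*.*.....**.**
position 17 holds *

*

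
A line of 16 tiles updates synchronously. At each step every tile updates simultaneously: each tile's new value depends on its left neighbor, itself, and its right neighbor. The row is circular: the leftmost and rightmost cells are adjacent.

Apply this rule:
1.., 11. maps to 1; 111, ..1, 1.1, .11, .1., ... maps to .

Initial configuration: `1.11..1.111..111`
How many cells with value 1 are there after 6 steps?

step 1: 1..11.....11....
step 2: .1..11.....11...
step 3: ..1..11.....11..
step 4: ...1..11.....11.
step 5: ....1..11.....11
step 6: 1....1..11.....1
count of 1: 5

5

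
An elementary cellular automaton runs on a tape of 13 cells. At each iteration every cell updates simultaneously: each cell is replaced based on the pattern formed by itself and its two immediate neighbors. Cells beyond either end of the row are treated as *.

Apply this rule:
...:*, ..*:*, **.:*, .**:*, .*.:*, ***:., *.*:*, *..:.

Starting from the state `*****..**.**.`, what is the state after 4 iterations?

....*.*******
.******......
**....*.*****
.*.******....

.*.******....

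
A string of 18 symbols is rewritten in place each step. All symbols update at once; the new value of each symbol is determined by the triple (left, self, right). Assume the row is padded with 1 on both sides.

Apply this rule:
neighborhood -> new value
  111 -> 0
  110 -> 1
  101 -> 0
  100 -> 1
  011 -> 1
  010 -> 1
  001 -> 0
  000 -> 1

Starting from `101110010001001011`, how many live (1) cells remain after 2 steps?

101011011101101010
101011010101101010
count of 1: 10

10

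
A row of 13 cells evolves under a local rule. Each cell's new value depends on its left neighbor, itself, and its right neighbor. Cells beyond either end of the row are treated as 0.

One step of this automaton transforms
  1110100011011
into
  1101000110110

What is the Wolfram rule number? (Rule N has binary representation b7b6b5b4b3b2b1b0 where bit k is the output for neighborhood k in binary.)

position 1: 111 → 1  (bit 7 = 1)
position 2: 110 → 0  (bit 6 = 0)
position 3: 101 → 1  (bit 5 = 1)
position 5: 100 → 0  (bit 4 = 0)
position 0: 011 → 1  (bit 3 = 1)
position 4: 010 → 0  (bit 2 = 0)
position 7: 001 → 1  (bit 1 = 1)
position 6: 000 → 0  (bit 0 = 0)
bits b7..b0 = 10101010 = 170

170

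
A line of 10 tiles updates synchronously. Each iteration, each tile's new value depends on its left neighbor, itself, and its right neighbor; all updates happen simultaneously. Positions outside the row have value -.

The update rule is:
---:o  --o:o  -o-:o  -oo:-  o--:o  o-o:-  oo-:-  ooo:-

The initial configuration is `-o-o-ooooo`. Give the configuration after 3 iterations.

ooo-------

oo-o------
---ooooooo
ooo-------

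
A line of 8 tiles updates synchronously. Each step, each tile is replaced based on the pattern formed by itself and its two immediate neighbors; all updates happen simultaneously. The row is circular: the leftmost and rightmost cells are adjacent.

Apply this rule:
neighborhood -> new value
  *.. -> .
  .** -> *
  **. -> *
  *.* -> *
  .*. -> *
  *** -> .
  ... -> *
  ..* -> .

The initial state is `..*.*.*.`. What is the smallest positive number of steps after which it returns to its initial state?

*.*****.
***...**
..*.*.*.

3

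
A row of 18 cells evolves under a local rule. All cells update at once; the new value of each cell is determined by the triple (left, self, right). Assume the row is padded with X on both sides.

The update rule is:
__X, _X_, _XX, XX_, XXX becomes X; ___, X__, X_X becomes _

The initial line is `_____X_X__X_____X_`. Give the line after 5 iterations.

____XX_X_XX____XX_
___XXX_X_XX___XXX_
__XXXX_X_XX__XXXX_
_XXXXX_X_XX_XXXXX_
_XXXXX_X_XX_XXXXX_

_XXXXX_X_XX_XXXXX_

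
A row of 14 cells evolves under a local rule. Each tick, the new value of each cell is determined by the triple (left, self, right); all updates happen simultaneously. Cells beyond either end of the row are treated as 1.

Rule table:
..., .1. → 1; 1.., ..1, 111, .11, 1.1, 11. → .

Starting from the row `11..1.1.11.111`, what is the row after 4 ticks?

.11.1.1.11111.

....1.1.......
.11.1.1.11111.
....1.1.......  (repeats tick 1; period 2)
tick 4: .11.1.1.11111.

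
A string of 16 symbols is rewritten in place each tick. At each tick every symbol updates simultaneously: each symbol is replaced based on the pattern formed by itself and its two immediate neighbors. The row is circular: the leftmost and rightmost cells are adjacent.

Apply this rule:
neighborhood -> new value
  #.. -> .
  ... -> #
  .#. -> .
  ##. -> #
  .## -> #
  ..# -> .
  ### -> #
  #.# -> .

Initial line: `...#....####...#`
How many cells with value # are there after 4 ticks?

8

.#...##.####.#..
...#.##.####...#
.#...##.####.#..  (repeats tick 1; period 2)
tick 4: ...#.##.####...#
count of #: 8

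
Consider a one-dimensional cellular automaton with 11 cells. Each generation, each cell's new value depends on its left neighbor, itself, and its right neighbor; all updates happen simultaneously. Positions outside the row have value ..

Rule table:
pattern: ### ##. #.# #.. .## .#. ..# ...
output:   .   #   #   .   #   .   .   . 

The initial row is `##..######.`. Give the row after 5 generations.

##.........

generation 1: ##..#....#.
generation 2: ##.........
generation 3: ##.........  (fixed point — unchanged through generation 5)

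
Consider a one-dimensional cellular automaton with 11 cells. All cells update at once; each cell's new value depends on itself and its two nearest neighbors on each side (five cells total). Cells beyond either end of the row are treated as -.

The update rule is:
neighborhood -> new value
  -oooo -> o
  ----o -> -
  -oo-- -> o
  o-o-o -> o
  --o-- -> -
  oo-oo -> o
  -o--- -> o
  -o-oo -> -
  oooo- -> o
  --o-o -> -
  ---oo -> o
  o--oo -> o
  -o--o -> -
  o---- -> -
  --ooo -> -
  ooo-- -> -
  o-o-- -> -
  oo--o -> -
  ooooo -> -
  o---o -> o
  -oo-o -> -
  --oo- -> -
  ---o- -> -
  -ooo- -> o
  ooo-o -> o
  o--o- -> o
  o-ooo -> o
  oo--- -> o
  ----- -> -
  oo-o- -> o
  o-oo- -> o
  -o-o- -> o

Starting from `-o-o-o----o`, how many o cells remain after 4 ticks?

6

--ooo-o----
-o-ooo-o---
---oooo-o--
--o-oooo-o-
count of o: 6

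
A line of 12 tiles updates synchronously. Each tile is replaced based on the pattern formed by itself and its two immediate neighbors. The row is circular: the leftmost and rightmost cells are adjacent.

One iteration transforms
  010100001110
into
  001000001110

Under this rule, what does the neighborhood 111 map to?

At position 9 the neighborhood is 111; the next row has 1 there.

1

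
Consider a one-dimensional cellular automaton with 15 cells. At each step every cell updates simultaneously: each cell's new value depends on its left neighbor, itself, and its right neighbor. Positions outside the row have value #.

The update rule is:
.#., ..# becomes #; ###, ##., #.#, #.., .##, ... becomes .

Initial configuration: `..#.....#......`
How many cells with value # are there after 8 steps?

2

step 1: .##....##.....#
step 2: ......#......#.
step 3: .....##.....##.
step 4: ....#......#...
step 5: ...##.....##..#
step 6: ..#......#...#.
step 7: .##.....##..##.
step 8: .......#...#...
count of #: 2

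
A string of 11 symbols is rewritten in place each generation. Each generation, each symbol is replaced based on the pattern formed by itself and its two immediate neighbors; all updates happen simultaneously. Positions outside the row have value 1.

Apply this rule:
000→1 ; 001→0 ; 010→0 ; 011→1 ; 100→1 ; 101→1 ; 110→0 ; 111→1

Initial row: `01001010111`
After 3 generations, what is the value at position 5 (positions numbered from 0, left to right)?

10100101111
01010011111
10101011111
position 5 holds 0

0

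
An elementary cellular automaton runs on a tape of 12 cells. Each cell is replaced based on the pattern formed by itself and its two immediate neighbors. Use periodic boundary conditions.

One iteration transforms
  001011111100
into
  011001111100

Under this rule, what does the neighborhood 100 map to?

At position 10 the neighborhood is 100; the next row has 0 there.

0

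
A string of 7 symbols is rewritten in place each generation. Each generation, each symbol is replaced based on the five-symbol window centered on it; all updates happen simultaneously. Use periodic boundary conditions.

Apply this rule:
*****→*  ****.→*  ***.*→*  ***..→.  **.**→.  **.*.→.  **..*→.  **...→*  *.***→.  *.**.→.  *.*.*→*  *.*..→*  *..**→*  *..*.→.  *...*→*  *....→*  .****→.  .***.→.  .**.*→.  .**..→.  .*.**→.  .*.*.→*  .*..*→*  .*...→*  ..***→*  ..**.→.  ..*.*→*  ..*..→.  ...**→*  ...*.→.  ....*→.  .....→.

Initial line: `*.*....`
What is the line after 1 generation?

*****..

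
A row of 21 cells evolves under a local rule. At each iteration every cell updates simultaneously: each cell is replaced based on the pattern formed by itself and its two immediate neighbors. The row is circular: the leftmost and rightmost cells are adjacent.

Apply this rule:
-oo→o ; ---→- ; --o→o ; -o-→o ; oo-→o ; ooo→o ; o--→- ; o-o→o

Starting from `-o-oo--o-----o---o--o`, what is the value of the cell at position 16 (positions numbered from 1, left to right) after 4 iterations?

ooooo-oo----oo--oo-oo
oooooooo---ooo-oooooo
oooooooo--ooooooooooo
oooooooo-oooooooooooo
position 16 holds o

o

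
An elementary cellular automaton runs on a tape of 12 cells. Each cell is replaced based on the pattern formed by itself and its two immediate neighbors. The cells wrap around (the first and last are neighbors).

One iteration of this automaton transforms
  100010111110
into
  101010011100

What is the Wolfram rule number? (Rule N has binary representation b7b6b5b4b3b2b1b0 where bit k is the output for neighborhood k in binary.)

position 7: 111 → 1  (bit 7 = 1)
position 10: 110 → 0  (bit 6 = 0)
position 5: 101 → 0  (bit 5 = 0)
position 1: 100 → 0  (bit 4 = 0)
position 6: 011 → 0  (bit 3 = 0)
position 0: 010 → 1  (bit 2 = 1)
position 3: 001 → 0  (bit 1 = 0)
position 2: 000 → 1  (bit 0 = 1)
bits b7..b0 = 10000101 = 133

133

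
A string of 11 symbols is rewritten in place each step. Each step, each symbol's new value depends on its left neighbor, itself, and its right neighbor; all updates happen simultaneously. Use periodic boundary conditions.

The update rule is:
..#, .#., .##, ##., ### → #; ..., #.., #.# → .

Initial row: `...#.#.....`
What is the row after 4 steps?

####.#....#

step 1: ..##.#.....
step 2: .###.#.....
step 3: ####.#.....
step 4: ####.#....#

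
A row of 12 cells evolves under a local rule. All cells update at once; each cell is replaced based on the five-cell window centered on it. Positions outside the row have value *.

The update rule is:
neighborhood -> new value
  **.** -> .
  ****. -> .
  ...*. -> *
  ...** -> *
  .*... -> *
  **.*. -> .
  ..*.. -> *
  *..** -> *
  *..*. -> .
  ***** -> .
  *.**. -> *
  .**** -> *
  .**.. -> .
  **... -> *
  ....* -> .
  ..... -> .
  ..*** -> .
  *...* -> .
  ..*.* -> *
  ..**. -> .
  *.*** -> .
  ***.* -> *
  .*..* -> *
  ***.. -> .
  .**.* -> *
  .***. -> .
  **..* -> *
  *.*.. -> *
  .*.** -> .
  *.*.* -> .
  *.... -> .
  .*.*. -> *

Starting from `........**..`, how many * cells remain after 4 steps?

8

step 1: *......*..**
step 2: .*....****.*
step 3: .**..*.*.*..
step 4: .*.*.**.****
count of *: 8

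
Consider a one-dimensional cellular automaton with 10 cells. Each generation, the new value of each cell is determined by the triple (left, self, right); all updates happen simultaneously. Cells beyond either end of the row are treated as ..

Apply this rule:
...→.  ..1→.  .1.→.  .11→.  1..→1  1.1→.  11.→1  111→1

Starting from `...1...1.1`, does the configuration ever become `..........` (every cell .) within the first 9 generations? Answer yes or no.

yes

generation 1: ....1.....
generation 2: .....1....
generation 3: ......1...
generation 4: .......1..
generation 5: ........1.
generation 6: .........1
generation 7: ..........
all cells are . at generation 7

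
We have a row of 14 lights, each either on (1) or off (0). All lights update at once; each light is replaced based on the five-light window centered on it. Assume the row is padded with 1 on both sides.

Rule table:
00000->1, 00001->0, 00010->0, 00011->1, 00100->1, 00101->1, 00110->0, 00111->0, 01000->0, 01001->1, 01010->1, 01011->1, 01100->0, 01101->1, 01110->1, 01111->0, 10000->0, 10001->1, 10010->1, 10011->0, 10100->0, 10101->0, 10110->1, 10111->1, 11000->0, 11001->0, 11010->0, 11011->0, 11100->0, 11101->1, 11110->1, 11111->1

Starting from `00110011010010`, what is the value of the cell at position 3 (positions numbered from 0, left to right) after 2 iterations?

1

00000001001111
00111001100011
position 3 holds 1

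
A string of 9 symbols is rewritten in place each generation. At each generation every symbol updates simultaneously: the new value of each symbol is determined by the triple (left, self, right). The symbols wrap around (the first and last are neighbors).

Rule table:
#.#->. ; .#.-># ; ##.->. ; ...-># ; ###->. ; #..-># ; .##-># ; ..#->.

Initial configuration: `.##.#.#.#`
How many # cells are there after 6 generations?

5

.#..#.#.#
.##.#.#.#  (repeats generation 0; period 2)
generation 6: .##.#.#.#
count of #: 5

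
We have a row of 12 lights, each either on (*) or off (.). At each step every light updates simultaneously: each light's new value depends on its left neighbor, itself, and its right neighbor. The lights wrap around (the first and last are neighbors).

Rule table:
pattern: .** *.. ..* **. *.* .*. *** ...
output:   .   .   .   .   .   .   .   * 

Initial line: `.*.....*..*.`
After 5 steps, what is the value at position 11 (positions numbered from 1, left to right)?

.

step 1: ...***......
step 2: **.....*****
step 3: ...***......  (repeats step 1; period 2)
step 5: ...***......
position 11 holds .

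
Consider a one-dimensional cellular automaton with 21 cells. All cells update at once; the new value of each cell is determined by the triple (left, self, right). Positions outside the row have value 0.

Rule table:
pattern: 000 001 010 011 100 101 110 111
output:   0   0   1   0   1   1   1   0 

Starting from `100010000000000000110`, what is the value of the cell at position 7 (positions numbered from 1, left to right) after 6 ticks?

110011000000000000011
011001100000000000001
001100110000000000001
000110011000000000001
000011001100000000001
000001100110000000001
position 7 holds 1

1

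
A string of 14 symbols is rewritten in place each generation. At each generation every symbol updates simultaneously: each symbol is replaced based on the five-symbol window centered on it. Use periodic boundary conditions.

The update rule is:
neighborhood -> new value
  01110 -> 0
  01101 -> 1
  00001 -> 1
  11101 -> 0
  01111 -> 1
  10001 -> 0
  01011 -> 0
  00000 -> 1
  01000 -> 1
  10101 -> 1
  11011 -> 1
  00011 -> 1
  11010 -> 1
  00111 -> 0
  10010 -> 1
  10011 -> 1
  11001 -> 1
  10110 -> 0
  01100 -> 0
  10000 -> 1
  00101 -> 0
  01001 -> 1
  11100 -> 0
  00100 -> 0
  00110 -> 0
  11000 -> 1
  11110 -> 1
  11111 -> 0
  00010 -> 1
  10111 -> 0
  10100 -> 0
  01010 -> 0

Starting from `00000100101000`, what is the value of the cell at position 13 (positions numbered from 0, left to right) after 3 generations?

11111011000111
00010100101010
11100011001001
position 13 holds 1

1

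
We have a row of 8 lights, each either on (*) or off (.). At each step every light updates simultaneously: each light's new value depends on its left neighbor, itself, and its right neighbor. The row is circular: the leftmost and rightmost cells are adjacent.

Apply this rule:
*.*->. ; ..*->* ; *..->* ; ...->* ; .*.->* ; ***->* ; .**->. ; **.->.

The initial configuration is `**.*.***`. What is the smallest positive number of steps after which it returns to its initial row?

*..*..**
.*****.*
..***..*
**.*.***

4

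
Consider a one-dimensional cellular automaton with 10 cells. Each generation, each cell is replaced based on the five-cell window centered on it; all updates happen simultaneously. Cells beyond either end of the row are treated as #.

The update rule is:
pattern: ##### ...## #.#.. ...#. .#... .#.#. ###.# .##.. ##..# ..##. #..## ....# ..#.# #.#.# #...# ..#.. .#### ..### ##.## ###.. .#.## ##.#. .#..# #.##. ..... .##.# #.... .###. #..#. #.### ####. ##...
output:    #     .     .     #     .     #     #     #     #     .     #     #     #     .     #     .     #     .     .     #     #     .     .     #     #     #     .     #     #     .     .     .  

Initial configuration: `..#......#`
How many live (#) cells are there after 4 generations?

##...###..
.#.#..####
..#..#.###
##..###.##
count of #: 7

7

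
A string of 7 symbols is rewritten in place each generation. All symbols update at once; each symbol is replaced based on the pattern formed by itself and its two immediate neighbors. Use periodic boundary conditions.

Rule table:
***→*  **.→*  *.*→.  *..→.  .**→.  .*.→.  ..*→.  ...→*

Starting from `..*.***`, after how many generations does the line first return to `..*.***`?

14

.....**
.***..*
..**...
*..*.**
*.....*
*.***..
...**..
**..*.*
**.....
.*.***.
....**.
***..*.
.**....
..*.***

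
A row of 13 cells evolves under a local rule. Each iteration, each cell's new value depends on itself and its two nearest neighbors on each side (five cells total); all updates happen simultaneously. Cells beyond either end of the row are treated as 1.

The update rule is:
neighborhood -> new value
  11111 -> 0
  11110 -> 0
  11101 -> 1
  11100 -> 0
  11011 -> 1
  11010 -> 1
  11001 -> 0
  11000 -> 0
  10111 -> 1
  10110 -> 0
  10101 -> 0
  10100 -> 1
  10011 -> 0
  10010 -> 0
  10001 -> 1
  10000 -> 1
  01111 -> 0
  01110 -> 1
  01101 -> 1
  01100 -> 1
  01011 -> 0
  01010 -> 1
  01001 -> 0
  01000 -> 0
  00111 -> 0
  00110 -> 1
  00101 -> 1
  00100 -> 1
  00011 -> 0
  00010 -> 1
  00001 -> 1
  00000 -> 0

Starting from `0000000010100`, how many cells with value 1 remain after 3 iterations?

5

iteration 1: 0100001111100
iteration 2: 1101100000000
iteration 3: 0110101000010
count of 1: 5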